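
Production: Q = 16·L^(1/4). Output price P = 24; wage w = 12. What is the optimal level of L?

L* = 16

MP_L = (1/4)·16·L^(-3/4) = 4·L^(-3/4).
Profit maximization for a price taker requires P·MP_L = w: 24·4·L^(-3/4) = 12.
So L^(-3/4) = 0.125, which gives L = 16.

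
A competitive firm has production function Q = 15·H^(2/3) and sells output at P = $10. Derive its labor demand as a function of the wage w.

MP_H = (2/3)·15·H^(-1/3) = 10·H^(-1/3).
Setting P·MP_H = w: 100·H^(-1/3) = w.
Solving for H: H^(-1/3) = w/100, so H = (100/w)^(3).

H(w) = 1000000/w³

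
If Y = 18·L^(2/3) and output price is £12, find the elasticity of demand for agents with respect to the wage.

ε = -3

MP_L = (2/3)·18·L^(-1/3), so P·MP_L = w gives 144·L^(-1/3) = w.
Solving, L(w) = (144/w)^(3). This is a constant-elasticity form: L ∝ w^(−3), so ε = −3.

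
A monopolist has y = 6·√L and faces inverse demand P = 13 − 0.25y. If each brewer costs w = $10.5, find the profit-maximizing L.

Marginal revenue from the inverse demand is MR = 13 − 0.5y.
The marginal product is MP_L = 3·L^(-1/2).
A monopolist hires until marginal revenue product equals the wage: MR·MP_L = w.
At L, y = 6·√L. Substituting and solving: (13 − 3·√L)·3·L^(-1/2) = 10.5 gives L = 4.

L* = 4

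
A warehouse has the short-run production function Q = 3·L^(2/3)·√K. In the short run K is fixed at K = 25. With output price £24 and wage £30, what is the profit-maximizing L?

L* = 512

With K = 25, MP_L = (2/3)·3·L^(-1/3)·25^(1/2) = 10·L^(-1/3).
Profit maximization for a price taker requires P·MP_L = w: 24·10·L^(-1/3) = 30.
So L^(-1/3) = 0.125, which gives L = 512.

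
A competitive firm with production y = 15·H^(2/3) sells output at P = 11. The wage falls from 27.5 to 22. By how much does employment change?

From P·MP_H = w with MP_H = 10·H^(-1/3), the labor demand is H(w) = (110/w)^(3).
At w = 27.5: H = 64. At w = 22: H = 125.
ΔH = 125 − 64 = 61.

ΔH = 61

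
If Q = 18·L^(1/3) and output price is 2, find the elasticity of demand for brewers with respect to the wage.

MP_L = (1/3)·18·L^(-2/3), so P·MP_L = w gives 12·L^(-2/3) = w.
Solving, L(w) = (12/w)^(3/2). This is a constant-elasticity form: L ∝ w^(−3/2), so ε = −3/2.

ε = -1.5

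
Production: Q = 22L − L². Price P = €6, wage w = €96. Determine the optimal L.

The marginal product of L is MP_L = 22 − 2L.
A price-taking firm hires until the value of the marginal product equals the wage: P·MP_L = w, so 6·(22 − 2L) = 96.
Then 22 − 2L = 16, giving L = 3.

L* = 3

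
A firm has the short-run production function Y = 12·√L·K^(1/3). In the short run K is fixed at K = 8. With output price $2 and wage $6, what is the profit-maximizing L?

L* = 16

With K = 8, MP_L = (1/2)·12·L^(-1/2)·8^(1/3) = 12·L^(-1/2).
Profit maximization for a price taker requires P·MP_L = w: 2·12·L^(-1/2) = 6.
So L^(-1/2) = 0.25, which gives L = 16.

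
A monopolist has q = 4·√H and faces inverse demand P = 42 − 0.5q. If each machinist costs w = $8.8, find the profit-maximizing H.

H* = 25

Marginal revenue from the inverse demand is MR = 42 − q.
The marginal product is MP_H = 2·H^(-1/2).
A monopolist hires until marginal revenue product equals the wage: MR·MP_H = w.
At H, q = 4·√H. Substituting and solving: (42 − 4·√H)·2·H^(-1/2) = 8.8 gives H = 25.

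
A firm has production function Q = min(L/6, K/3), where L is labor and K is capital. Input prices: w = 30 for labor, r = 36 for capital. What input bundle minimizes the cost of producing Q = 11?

With a fixed-proportions technology, the cost-minimizing bundle uses no slack in either input: L/6 = K/3 = Q.
So L = 6·11 = 66 and K = 3·11 = 33.

L* = 66, K* = 33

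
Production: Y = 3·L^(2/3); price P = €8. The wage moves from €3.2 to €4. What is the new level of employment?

From P·MP_L = w with MP_L = 2·L^(-1/3), the labor demand is L(w) = (16/w)^(3).
At w = 3.2: L = 125. At w = 4: L = 64.

L* = 64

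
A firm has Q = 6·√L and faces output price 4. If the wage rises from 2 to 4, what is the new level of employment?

L* = 9

From P·MP_L = w with MP_L = 3·L^(-1/2), the labor demand is L(w) = (12/w)^(2).
At w = 2: L = 36. At w = 4: L = 9.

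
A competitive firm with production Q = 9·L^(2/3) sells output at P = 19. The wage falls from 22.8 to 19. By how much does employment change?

From P·MP_L = w with MP_L = 6·L^(-1/3), the labor demand is L(w) = (114/w)^(3).
At w = 22.8: L = 125. At w = 19: L = 216.
ΔL = 216 − 125 = 91.

ΔL = 91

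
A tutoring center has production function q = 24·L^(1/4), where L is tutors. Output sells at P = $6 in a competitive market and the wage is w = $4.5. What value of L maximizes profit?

MP_L = (1/4)·24·L^(-3/4) = 6·L^(-3/4).
Profit maximization for a price taker requires P·MP_L = w: 6·6·L^(-3/4) = 4.5.
So L^(-3/4) = 0.125, which gives L = 16.

L* = 16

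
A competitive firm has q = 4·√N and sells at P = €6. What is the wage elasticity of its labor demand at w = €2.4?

ε = -2

MP_N = (1/2)·4·N^(-1/2), so P·MP_N = w gives 12·N^(-1/2) = w.
Solving, N(w) = (12/w)^(2). This is a constant-elasticity form: N ∝ w^(−2), so ε = −2.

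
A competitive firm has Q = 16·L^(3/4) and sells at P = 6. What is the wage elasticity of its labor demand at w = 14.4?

MP_L = (3/4)·16·L^(-1/4), so P·MP_L = w gives 72·L^(-1/4) = w.
Solving, L(w) = (72/w)^(4). This is a constant-elasticity form: L ∝ w^(−4), so ε = −4.

ε = -4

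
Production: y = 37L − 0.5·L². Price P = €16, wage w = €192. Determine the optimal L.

The marginal product of L is MP_L = 37 − L.
A price-taking firm hires until the value of the marginal product equals the wage: P·MP_L = w, so 16·(37 − L) = 192.
Then 37 − L = 12, giving L = 25.

L* = 25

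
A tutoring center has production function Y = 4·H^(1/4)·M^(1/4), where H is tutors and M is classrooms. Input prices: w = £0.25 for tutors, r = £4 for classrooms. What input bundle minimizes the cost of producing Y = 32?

H* = 256, M* = 16

Cost minimization requires the marginal rate of technical substitution to equal the input-price ratio: MP_H/MP_M = w/r.
Here MP_H/MP_M = (1/4)·(M/H)/(1/4) = (M/H). Setting this equal to 0.25/4 = 0.0625 gives M = 0.0625H.
Substituting into Y = 32: 4·H^(1/4)·(0.0625H)^(1/4) = 32.
Solving, H = 256 and M = 16.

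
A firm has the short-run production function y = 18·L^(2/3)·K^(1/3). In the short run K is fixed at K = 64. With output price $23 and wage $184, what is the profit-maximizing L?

L* = 216

With K = 64, MP_L = (2/3)·18·L^(-1/3)·64^(1/3) = 48·L^(-1/3).
Profit maximization for a price taker requires P·MP_L = w: 23·48·L^(-1/3) = 184.
So L^(-1/3) = 1/6, which gives L = 216.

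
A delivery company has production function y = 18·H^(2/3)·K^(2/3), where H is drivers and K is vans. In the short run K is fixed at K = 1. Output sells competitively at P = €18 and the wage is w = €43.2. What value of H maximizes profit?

With K = 1, MP_H = (2/3)·18·H^(-1/3)·1^(2/3) = 12·H^(-1/3).
Profit maximization for a price taker requires P·MP_H = w: 18·12·H^(-1/3) = 43.2.
So H^(-1/3) = 0.2, which gives H = 125.

H* = 125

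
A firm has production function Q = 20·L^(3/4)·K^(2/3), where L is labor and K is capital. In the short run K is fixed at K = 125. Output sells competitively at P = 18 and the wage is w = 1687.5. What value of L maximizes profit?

L* = 256

With K = 125, MP_L = (3/4)·20·L^(-1/4)·125^(2/3) = 375·L^(-1/4).
Profit maximization for a price taker requires P·MP_L = w: 18·375·L^(-1/4) = 1687.5.
So L^(-1/4) = 0.25, which gives L = 256.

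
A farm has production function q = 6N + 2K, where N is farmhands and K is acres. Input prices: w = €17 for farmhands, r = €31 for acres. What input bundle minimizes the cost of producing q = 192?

The inputs are perfect substitutes, so the firm uses whichever has the lower cost per unit of output.
Cost per unit of output via N is w/6 = 17/6; via K it is r/2 = 15.5. N is cheaper.
Producing q = 192 with N alone: N = 32, K = 0.

N* = 32, K* = 0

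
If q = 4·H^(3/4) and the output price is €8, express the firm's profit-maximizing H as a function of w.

MP_H = (3/4)·4·H^(-1/4) = 3·H^(-1/4).
Setting P·MP_H = w: 24·H^(-1/4) = w.
Solving for H: H^(-1/4) = w/24, so H = (24/w)^(4).

H(w) = 331776/w^(4)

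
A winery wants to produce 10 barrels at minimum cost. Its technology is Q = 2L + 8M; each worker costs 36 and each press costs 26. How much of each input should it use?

L* = 0, M* = 1.25

The inputs are perfect substitutes, so the firm uses whichever has the lower cost per unit of output.
Cost per unit of output via L is w/2 = 18; via M it is r/8 = 3.25. M is cheaper.
Producing Q = 10 with M alone: L = 0, M = 1.25.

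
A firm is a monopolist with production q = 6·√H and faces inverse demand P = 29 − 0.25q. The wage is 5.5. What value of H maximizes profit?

Marginal revenue from the inverse demand is MR = 29 − 0.5q.
The marginal product is MP_H = 3·H^(-1/2).
A monopolist hires until marginal revenue product equals the wage: MR·MP_H = w.
At H, q = 6·√H. Substituting and solving: (29 − 3·√H)·3·H^(-1/2) = 5.5 gives H = 36.

H* = 36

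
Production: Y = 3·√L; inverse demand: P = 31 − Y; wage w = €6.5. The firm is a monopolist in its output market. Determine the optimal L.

L* = 9

Marginal revenue from the inverse demand is MR = 31 − 2Y.
The marginal product is MP_L = 1.5·L^(-1/2).
A monopolist hires until marginal revenue product equals the wage: MR·MP_L = w.
At L, Y = 3·√L. Substituting and solving: (31 − 6·√L)·1.5·L^(-1/2) = 6.5 gives L = 9.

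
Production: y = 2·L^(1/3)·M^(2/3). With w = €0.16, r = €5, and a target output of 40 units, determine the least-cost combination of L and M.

Cost minimization requires the marginal rate of technical substitution to equal the input-price ratio: MP_L/MP_M = w/r.
Here MP_L/MP_M = (1/3)·(M/L)/(2/3) = 0.5·(M/L). Setting this equal to 0.16/5 = 0.032 gives M = 0.064L.
Substituting into y = 40: 2·L^(1/3)·(0.064L)^(2/3) = 40.
Solving, L = 125 and M = 8.

L* = 125, M* = 8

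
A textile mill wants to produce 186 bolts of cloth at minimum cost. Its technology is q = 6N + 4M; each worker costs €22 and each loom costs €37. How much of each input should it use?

N* = 31, M* = 0

The inputs are perfect substitutes, so the firm uses whichever has the lower cost per unit of output.
Cost per unit of output via N is w/6 = 11/3; via M it is r/4 = 9.25. N is cheaper.
Producing q = 186 with N alone: N = 31, M = 0.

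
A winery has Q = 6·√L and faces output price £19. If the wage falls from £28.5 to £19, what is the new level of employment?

L* = 9

From P·MP_L = w with MP_L = 3·L^(-1/2), the labor demand is L(w) = (57/w)^(2).
At w = 28.5: L = 4. At w = 19: L = 9.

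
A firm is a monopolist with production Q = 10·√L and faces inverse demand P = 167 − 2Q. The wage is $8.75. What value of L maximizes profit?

L* = 16

Marginal revenue from the inverse demand is MR = 167 − 4Q.
The marginal product is MP_L = 5·L^(-1/2).
A monopolist hires until marginal revenue product equals the wage: MR·MP_L = w.
At L, Q = 10·√L. Substituting and solving: (167 − 40·√L)·5·L^(-1/2) = 8.75 gives L = 16.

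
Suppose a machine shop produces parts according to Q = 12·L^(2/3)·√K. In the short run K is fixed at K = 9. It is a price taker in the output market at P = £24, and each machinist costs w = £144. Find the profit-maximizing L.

L* = 64

With K = 9, MP_L = (2/3)·12·L^(-1/3)·9^(1/2) = 24·L^(-1/3).
Profit maximization for a price taker requires P·MP_L = w: 24·24·L^(-1/3) = 144.
So L^(-1/3) = 0.25, which gives L = 64.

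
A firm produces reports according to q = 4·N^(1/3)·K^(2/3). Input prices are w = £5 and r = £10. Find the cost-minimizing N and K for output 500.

N* = 125, K* = 125

Cost minimization requires the marginal rate of technical substitution to equal the input-price ratio: MP_N/MP_K = w/r.
Here MP_N/MP_K = (1/3)·(K/N)/(2/3) = 0.5·(K/N). Setting this equal to 5/10 = 0.5 gives K = N.
Substituting into q = 500: 4·N^(1/3)·(N)^(2/3) = 500.
Solving, N = 125 and K = 125.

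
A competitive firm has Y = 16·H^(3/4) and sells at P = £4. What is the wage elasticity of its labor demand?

ε = -4

MP_H = (3/4)·16·H^(-1/4), so P·MP_H = w gives 48·H^(-1/4) = w.
Solving, H(w) = (48/w)^(4). This is a constant-elasticity form: H ∝ w^(−4), so ε = −4.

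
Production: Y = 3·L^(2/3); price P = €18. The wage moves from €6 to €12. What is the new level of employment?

From P·MP_L = w with MP_L = 2·L^(-1/3), the labor demand is L(w) = (36/w)^(3).
At w = 6: L = 216. At w = 12: L = 27.

L* = 27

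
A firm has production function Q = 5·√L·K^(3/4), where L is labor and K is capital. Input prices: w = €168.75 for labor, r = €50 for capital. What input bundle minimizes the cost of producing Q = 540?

L* = 16, K* = 81

Cost minimization requires the marginal rate of technical substitution to equal the input-price ratio: MP_L/MP_K = w/r.
Here MP_L/MP_K = (1/2)·(K/L)/(3/4) = (2/3)·(K/L). Setting this equal to 168.75/50 = 3.375 gives K = 5.0625L.
Substituting into Q = 540: 5·L^(1/2)·(5.0625L)^(3/4) = 540.
Solving, L = 16 and K = 81.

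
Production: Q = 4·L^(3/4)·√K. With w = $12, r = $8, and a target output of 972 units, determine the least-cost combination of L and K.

L* = 81, K* = 81

Cost minimization requires the marginal rate of technical substitution to equal the input-price ratio: MP_L/MP_K = w/r.
Here MP_L/MP_K = (3/4)·(K/L)/(1/2) = 1.5·(K/L). Setting this equal to 12/8 = 1.5 gives K = L.
Substituting into Q = 972: 4·L^(3/4)·(L)^(1/2) = 972.
Solving, L = 81 and K = 81.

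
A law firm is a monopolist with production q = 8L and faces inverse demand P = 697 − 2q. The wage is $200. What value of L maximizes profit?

Marginal revenue from the inverse demand is MR = 697 − 4q.
The marginal product is MP_L = 8.
A monopolist hires until marginal revenue product equals the wage: MR·MP_L = w.
(697 − 32L)·8 = 200, so L = 21.

L* = 21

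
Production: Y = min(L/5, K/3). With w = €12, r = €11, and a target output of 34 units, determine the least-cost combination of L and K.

L* = 170, K* = 102

With a fixed-proportions technology, the cost-minimizing bundle uses no slack in either input: L/5 = K/3 = Y.
So L = 5·34 = 170 and K = 3·34 = 102.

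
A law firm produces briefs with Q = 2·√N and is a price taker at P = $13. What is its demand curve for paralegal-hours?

MP_N = (1/2)·2·N^(-1/2) = N^(-1/2).
Setting P·MP_N = w: 13·N^(-1/2) = w.
Solving for N: N^(-1/2) = w/13, so N = (13/w)^(2).

N(w) = 169/w²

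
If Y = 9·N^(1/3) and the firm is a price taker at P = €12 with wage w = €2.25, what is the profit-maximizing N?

N* = 64

MP_N = (1/3)·9·N^(-2/3) = 3·N^(-2/3).
Profit maximization for a price taker requires P·MP_N = w: 12·3·N^(-2/3) = 2.25.
So N^(-2/3) = 0.0625, which gives N = 64.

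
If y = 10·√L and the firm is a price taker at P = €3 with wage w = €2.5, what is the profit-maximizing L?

L* = 36

MP_L = (1/2)·10·L^(-1/2) = 5·L^(-1/2).
Profit maximization for a price taker requires P·MP_L = w: 3·5·L^(-1/2) = 2.5.
So L^(-1/2) = 1/6, which gives L = 36.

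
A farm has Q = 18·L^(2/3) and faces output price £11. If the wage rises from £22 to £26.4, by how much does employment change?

From P·MP_L = w with MP_L = 12·L^(-1/3), the labor demand is L(w) = (132/w)^(3).
At w = 22: L = 216. At w = 26.4: L = 125.
ΔL = 125 − 216 = -91.

ΔL = -91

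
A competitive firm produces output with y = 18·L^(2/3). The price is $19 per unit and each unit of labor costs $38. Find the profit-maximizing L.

L* = 216

MP_L = (2/3)·18·L^(-1/3) = 12·L^(-1/3).
Profit maximization for a price taker requires P·MP_L = w: 19·12·L^(-1/3) = 38.
So L^(-1/3) = 1/6, which gives L = 216.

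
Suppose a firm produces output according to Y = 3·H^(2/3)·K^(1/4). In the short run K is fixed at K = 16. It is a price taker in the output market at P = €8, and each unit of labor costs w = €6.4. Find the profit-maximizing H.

H* = 125

With K = 16, MP_H = (2/3)·3·H^(-1/3)·16^(1/4) = 4·H^(-1/3).
Profit maximization for a price taker requires P·MP_H = w: 8·4·H^(-1/3) = 6.4.
So H^(-1/3) = 0.2, which gives H = 125.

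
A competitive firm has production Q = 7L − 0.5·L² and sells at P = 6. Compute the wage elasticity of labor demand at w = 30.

From P·MP_L = w with MP_L = 7 − L, labor demand is L(w) = 7 − w/6.
dL/dw = −1/(6) = -1/6.
At w = 30, L = 2, so ε = (dL/dw)·(w/L) = (-1/6)·(30/2) = -2.5.

ε = -2.5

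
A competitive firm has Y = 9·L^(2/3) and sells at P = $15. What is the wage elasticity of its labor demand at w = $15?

ε = -3

MP_L = (2/3)·9·L^(-1/3), so P·MP_L = w gives 90·L^(-1/3) = w.
Solving, L(w) = (90/w)^(3). This is a constant-elasticity form: L ∝ w^(−3), so ε = −3.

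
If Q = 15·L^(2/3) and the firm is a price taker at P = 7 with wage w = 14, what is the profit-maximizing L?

MP_L = (2/3)·15·L^(-1/3) = 10·L^(-1/3).
Profit maximization for a price taker requires P·MP_L = w: 7·10·L^(-1/3) = 14.
So L^(-1/3) = 0.2, which gives L = 125.

L* = 125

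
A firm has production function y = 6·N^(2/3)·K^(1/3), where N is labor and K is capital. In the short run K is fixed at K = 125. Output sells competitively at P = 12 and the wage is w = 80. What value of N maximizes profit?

N* = 27

With K = 125, MP_N = (2/3)·6·N^(-1/3)·125^(1/3) = 20·N^(-1/3).
Profit maximization for a price taker requires P·MP_N = w: 12·20·N^(-1/3) = 80.
So N^(-1/3) = 1/3, which gives N = 27.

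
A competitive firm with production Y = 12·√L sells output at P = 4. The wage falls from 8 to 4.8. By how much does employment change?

ΔL = 16

From P·MP_L = w with MP_L = 6·L^(-1/2), the labor demand is L(w) = (24/w)^(2).
At w = 8: L = 9. At w = 4.8: L = 25.
ΔL = 25 − 9 = 16.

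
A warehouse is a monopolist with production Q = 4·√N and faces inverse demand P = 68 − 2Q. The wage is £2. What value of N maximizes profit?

Marginal revenue from the inverse demand is MR = 68 − 4Q.
The marginal product is MP_N = 2·N^(-1/2).
A monopolist hires until marginal revenue product equals the wage: MR·MP_N = w.
At N, Q = 4·√N. Substituting and solving: (68 − 16·√N)·2·N^(-1/2) = 2 gives N = 16.

N* = 16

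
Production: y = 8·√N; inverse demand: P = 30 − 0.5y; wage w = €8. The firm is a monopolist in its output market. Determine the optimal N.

Marginal revenue from the inverse demand is MR = 30 − y.
The marginal product is MP_N = 4·N^(-1/2).
A monopolist hires until marginal revenue product equals the wage: MR·MP_N = w.
At N, y = 8·√N. Substituting and solving: (30 − 8·√N)·4·N^(-1/2) = 8 gives N = 9.

N* = 9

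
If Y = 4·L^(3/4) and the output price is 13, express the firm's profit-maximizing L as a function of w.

MP_L = (3/4)·4·L^(-1/4) = 3·L^(-1/4).
Setting P·MP_L = w: 39·L^(-1/4) = w.
Solving for L: L^(-1/4) = w/39, so L = (39/w)^(4).

L(w) = 2313441/w^(4)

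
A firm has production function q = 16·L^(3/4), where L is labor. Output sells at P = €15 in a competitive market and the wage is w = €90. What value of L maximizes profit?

L* = 16

MP_L = (3/4)·16·L^(-1/4) = 12·L^(-1/4).
Profit maximization for a price taker requires P·MP_L = w: 15·12·L^(-1/4) = 90.
So L^(-1/4) = 0.5, which gives L = 16.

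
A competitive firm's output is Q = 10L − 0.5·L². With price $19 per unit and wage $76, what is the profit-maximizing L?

L* = 6

The marginal product of L is MP_L = 10 − L.
A price-taking firm hires until the value of the marginal product equals the wage: P·MP_L = w, so 19·(10 − L) = 76.
Then 10 − L = 4, giving L = 6.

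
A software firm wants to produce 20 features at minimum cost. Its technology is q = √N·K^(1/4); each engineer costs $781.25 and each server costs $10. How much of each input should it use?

Cost minimization requires the marginal rate of technical substitution to equal the input-price ratio: MP_N/MP_K = w/r.
Here MP_N/MP_K = (1/2)·(K/N)/(1/4) = 2·(K/N). Setting this equal to 781.25/10 = 78.125 gives K = 39.0625N.
Substituting into q = 20: N^(1/2)·(39.0625N)^(1/4) = 20.
Solving, N = 16 and K = 625.

N* = 16, K* = 625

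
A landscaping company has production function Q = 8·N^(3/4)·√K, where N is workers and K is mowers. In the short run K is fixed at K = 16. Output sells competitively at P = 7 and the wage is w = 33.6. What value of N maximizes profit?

N* = 625

With K = 16, MP_N = (3/4)·8·N^(-1/4)·16^(1/2) = 24·N^(-1/4).
Profit maximization for a price taker requires P·MP_N = w: 7·24·N^(-1/4) = 33.6.
So N^(-1/4) = 0.2, which gives N = 625.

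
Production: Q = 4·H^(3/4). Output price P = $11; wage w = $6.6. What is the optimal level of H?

MP_H = (3/4)·4·H^(-1/4) = 3·H^(-1/4).
Profit maximization for a price taker requires P·MP_H = w: 11·3·H^(-1/4) = 6.6.
So H^(-1/4) = 0.2, which gives H = 625.

H* = 625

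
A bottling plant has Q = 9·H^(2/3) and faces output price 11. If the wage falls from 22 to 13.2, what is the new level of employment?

H* = 125

From P·MP_H = w with MP_H = 6·H^(-1/3), the labor demand is H(w) = (66/w)^(3).
At w = 22: H = 27. At w = 13.2: H = 125.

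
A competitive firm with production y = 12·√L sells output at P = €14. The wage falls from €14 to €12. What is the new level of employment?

From P·MP_L = w with MP_L = 6·L^(-1/2), the labor demand is L(w) = (84/w)^(2).
At w = 14: L = 36. At w = 12: L = 49.

L* = 49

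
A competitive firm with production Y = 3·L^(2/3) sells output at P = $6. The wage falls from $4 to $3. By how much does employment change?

From P·MP_L = w with MP_L = 2·L^(-1/3), the labor demand is L(w) = (12/w)^(3).
At w = 4: L = 27. At w = 3: L = 64.
ΔL = 64 − 27 = 37.

ΔL = 37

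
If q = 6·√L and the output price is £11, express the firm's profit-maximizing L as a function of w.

L(w) = 1089/w²

MP_L = (1/2)·6·L^(-1/2) = 3·L^(-1/2).
Setting P·MP_L = w: 33·L^(-1/2) = w.
Solving for L: L^(-1/2) = w/33, so L = (33/w)^(2).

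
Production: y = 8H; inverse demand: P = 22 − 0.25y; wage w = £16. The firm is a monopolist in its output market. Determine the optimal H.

H* = 5

Marginal revenue from the inverse demand is MR = 22 − 0.5y.
The marginal product is MP_H = 8.
A monopolist hires until marginal revenue product equals the wage: MR·MP_H = w.
(22 − 4H)·8 = 16, so H = 5.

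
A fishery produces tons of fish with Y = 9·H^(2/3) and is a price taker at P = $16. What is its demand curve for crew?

MP_H = (2/3)·9·H^(-1/3) = 6·H^(-1/3).
Setting P·MP_H = w: 96·H^(-1/3) = w.
Solving for H: H^(-1/3) = w/96, so H = (96/w)^(3).

H(w) = 884736/w³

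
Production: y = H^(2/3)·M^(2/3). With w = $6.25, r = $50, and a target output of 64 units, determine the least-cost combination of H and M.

H* = 64, M* = 8

Cost minimization requires the marginal rate of technical substitution to equal the input-price ratio: MP_H/MP_M = w/r.
Here MP_H/MP_M = (2/3)·(M/H)/(2/3) = (M/H). Setting this equal to 6.25/50 = 0.125 gives M = 0.125H.
Substituting into y = 64: H^(2/3)·(0.125H)^(2/3) = 64.
Solving, H = 64 and M = 8.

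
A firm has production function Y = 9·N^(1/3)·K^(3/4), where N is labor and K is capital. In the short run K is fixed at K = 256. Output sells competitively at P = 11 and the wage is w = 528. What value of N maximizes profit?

N* = 8

With K = 256, MP_N = (1/3)·9·N^(-2/3)·256^(3/4) = 192·N^(-2/3).
Profit maximization for a price taker requires P·MP_N = w: 11·192·N^(-2/3) = 528.
So N^(-2/3) = 0.25, which gives N = 8.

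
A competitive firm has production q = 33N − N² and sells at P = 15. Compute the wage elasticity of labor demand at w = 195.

ε = -0.65

From P·MP_N = w with MP_N = 33 − 2N, labor demand is N(w) = (33 − w/15)/2.
dN/dw = −1/(30) = -1/30.
At w = 195, N = 10, so ε = (dN/dw)·(w/N) = (-1/30)·(195/10) = -0.65.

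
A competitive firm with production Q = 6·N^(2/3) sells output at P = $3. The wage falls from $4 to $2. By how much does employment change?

From P·MP_N = w with MP_N = 4·N^(-1/3), the labor demand is N(w) = (12/w)^(3).
At w = 4: N = 27. At w = 2: N = 216.
ΔN = 216 − 27 = 189.

ΔN = 189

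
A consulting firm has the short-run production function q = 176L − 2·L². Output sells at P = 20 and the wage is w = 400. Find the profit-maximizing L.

The marginal product of L is MP_L = 176 − 4L.
A price-taking firm hires until the value of the marginal product equals the wage: P·MP_L = w, so 20·(176 − 4L) = 400.
Then 176 − 4L = 20, giving L = 39.

L* = 39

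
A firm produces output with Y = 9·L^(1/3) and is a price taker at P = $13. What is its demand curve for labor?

MP_L = (1/3)·9·L^(-2/3) = 3·L^(-2/3).
Setting P·MP_L = w: 39·L^(-2/3) = w.
Solving for L: L^(-2/3) = w/39, so L = (39/w)^(3/2).

L(w) = (39/w)^(3/2)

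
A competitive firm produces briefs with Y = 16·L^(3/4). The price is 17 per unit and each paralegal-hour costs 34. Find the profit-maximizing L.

L* = 1296

MP_L = (3/4)·16·L^(-1/4) = 12·L^(-1/4).
Profit maximization for a price taker requires P·MP_L = w: 17·12·L^(-1/4) = 34.
So L^(-1/4) = 1/6, which gives L = 1296.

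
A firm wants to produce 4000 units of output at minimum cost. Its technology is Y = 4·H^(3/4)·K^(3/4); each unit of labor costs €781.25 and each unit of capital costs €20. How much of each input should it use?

H* = 16, K* = 625

Cost minimization requires the marginal rate of technical substitution to equal the input-price ratio: MP_H/MP_K = w/r.
Here MP_H/MP_K = (3/4)·(K/H)/(3/4) = (K/H). Setting this equal to 781.25/20 = 39.0625 gives K = 39.0625H.
Substituting into Y = 4000: 4·H^(3/4)·(39.0625H)^(3/4) = 4000.
Solving, H = 16 and K = 625.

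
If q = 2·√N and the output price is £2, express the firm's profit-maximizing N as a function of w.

N(w) = 4/w²

MP_N = (1/2)·2·N^(-1/2) = N^(-1/2).
Setting P·MP_N = w: 2·N^(-1/2) = w.
Solving for N: N^(-1/2) = w/2, so N = (2/w)^(2).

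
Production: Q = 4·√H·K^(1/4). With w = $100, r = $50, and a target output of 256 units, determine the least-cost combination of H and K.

H* = 256, K* = 256

Cost minimization requires the marginal rate of technical substitution to equal the input-price ratio: MP_H/MP_K = w/r.
Here MP_H/MP_K = (1/2)·(K/H)/(1/4) = 2·(K/H). Setting this equal to 100/50 = 2 gives K = H.
Substituting into Q = 256: 4·H^(1/2)·(H)^(1/4) = 256.
Solving, H = 256 and K = 256.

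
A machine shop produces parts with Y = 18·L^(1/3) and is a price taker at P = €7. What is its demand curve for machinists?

MP_L = (1/3)·18·L^(-2/3) = 6·L^(-2/3).
Setting P·MP_L = w: 42·L^(-2/3) = w.
Solving for L: L^(-2/3) = w/42, so L = (42/w)^(3/2).

L(w) = (42/w)^(3/2)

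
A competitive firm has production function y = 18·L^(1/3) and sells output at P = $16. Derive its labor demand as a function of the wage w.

L(w) = (96/w)^(3/2)

MP_L = (1/3)·18·L^(-2/3) = 6·L^(-2/3).
Setting P·MP_L = w: 96·L^(-2/3) = w.
Solving for L: L^(-2/3) = w/96, so L = (96/w)^(3/2).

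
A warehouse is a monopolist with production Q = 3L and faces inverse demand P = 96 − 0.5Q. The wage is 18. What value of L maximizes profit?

L* = 30

Marginal revenue from the inverse demand is MR = 96 − Q.
The marginal product is MP_L = 3.
A monopolist hires until marginal revenue product equals the wage: MR·MP_L = w.
(96 − 3L)·3 = 18, so L = 30.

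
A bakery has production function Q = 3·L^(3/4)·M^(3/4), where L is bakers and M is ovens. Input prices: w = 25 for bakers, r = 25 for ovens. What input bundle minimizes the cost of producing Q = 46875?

Cost minimization requires the marginal rate of technical substitution to equal the input-price ratio: MP_L/MP_M = w/r.
Here MP_L/MP_M = (3/4)·(M/L)/(3/4) = (M/L). Setting this equal to 25/25 = 1 gives M = L.
Substituting into Q = 46875: 3·L^(3/4)·(L)^(3/4) = 46875.
Solving, L = 625 and M = 625.

L* = 625, M* = 625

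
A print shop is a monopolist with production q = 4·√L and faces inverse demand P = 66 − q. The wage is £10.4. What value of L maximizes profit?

Marginal revenue from the inverse demand is MR = 66 − 2q.
The marginal product is MP_L = 2·L^(-1/2).
A monopolist hires until marginal revenue product equals the wage: MR·MP_L = w.
At L, q = 4·√L. Substituting and solving: (66 − 8·√L)·2·L^(-1/2) = 10.4 gives L = 25.

L* = 25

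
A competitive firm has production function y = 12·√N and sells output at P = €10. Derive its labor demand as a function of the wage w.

MP_N = (1/2)·12·N^(-1/2) = 6·N^(-1/2).
Setting P·MP_N = w: 60·N^(-1/2) = w.
Solving for N: N^(-1/2) = w/60, so N = (60/w)^(2).

N(w) = 3600/w²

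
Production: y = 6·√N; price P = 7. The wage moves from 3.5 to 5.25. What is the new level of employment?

N* = 16

From P·MP_N = w with MP_N = 3·N^(-1/2), the labor demand is N(w) = (21/w)^(2).
At w = 3.5: N = 36. At w = 5.25: N = 16.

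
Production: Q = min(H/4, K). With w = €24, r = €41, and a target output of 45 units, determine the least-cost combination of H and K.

With a fixed-proportions technology, the cost-minimizing bundle uses no slack in either input: H/4 = K = Q.
So H = 4·45 = 180 and K = 45.

H* = 180, K* = 45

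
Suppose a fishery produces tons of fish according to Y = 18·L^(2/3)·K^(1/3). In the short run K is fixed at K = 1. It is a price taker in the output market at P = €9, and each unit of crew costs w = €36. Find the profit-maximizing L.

With K = 1, MP_L = (2/3)·18·L^(-1/3)·1^(1/3) = 12·L^(-1/3).
Profit maximization for a price taker requires P·MP_L = w: 9·12·L^(-1/3) = 36.
So L^(-1/3) = 1/3, which gives L = 27.

L* = 27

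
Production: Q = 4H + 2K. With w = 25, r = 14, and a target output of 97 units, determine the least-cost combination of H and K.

H* = 24.25, K* = 0

The inputs are perfect substitutes, so the firm uses whichever has the lower cost per unit of output.
Cost per unit of output via H is w/4 = 6.25; via K it is r/2 = 7. H is cheaper.
Producing Q = 97 with H alone: H = 24.25, K = 0.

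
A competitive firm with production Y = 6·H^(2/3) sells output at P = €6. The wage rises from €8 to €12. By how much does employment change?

From P·MP_H = w with MP_H = 4·H^(-1/3), the labor demand is H(w) = (24/w)^(3).
At w = 8: H = 27. At w = 12: H = 8.
ΔH = 8 − 27 = -19.

ΔH = -19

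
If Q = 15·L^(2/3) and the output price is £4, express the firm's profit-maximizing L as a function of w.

L(w) = 64000/w³

MP_L = (2/3)·15·L^(-1/3) = 10·L^(-1/3).
Setting P·MP_L = w: 40·L^(-1/3) = w.
Solving for L: L^(-1/3) = w/40, so L = (40/w)^(3).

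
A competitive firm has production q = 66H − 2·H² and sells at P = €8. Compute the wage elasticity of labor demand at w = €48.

ε = -0.1

From P·MP_H = w with MP_H = 66 − 4H, labor demand is H(w) = (66 − w/8)/4.
dH/dw = −1/(32) = -0.03125.
At w = 48, H = 15, so ε = (dH/dw)·(w/H) = (-0.03125)·(48/15) = -0.1.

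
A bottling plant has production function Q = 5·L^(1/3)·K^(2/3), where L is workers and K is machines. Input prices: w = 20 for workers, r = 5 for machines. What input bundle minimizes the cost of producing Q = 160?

Cost minimization requires the marginal rate of technical substitution to equal the input-price ratio: MP_L/MP_K = w/r.
Here MP_L/MP_K = (1/3)·(K/L)/(2/3) = 0.5·(K/L). Setting this equal to 20/5 = 4 gives K = 8L.
Substituting into Q = 160: 5·L^(1/3)·(8L)^(2/3) = 160.
Solving, L = 8 and K = 64.

L* = 8, K* = 64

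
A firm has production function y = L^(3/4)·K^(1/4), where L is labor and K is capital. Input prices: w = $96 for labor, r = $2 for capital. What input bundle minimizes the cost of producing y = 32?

L* = 16, K* = 256

Cost minimization requires the marginal rate of technical substitution to equal the input-price ratio: MP_L/MP_K = w/r.
Here MP_L/MP_K = (3/4)·(K/L)/(1/4) = 3·(K/L). Setting this equal to 96/2 = 48 gives K = 16L.
Substituting into y = 32: L^(3/4)·(16L)^(1/4) = 32.
Solving, L = 16 and K = 256.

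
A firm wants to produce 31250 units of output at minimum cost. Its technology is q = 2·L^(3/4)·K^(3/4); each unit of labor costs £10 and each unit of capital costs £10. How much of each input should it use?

Cost minimization requires the marginal rate of technical substitution to equal the input-price ratio: MP_L/MP_K = w/r.
Here MP_L/MP_K = (3/4)·(K/L)/(3/4) = (K/L). Setting this equal to 10/10 = 1 gives K = L.
Substituting into q = 31250: 2·L^(3/4)·(L)^(3/4) = 31250.
Solving, L = 625 and K = 625.

L* = 625, K* = 625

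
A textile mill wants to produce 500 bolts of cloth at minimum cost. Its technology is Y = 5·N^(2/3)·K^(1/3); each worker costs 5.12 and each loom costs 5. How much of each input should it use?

Cost minimization requires the marginal rate of technical substitution to equal the input-price ratio: MP_N/MP_K = w/r.
Here MP_N/MP_K = (2/3)·(K/N)/(1/3) = 2·(K/N). Setting this equal to 5.12/5 = 1.024 gives K = 0.512N.
Substituting into Y = 500: 5·N^(2/3)·(0.512N)^(1/3) = 500.
Solving, N = 125 and K = 64.

N* = 125, K* = 64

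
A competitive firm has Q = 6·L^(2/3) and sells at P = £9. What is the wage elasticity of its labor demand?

MP_L = (2/3)·6·L^(-1/3), so P·MP_L = w gives 36·L^(-1/3) = w.
Solving, L(w) = (36/w)^(3). This is a constant-elasticity form: L ∝ w^(−3), so ε = −3.

ε = -3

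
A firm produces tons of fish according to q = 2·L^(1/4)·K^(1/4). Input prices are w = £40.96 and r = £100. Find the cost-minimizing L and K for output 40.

L* = 625, K* = 256

Cost minimization requires the marginal rate of technical substitution to equal the input-price ratio: MP_L/MP_K = w/r.
Here MP_L/MP_K = (1/4)·(K/L)/(1/4) = (K/L). Setting this equal to 40.96/100 = 0.4096 gives K = 0.4096L.
Substituting into q = 40: 2·L^(1/4)·(0.4096L)^(1/4) = 40.
Solving, L = 625 and K = 256.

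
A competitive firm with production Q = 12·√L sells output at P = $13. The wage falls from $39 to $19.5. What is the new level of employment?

L* = 16

From P·MP_L = w with MP_L = 6·L^(-1/2), the labor demand is L(w) = (78/w)^(2).
At w = 39: L = 4. At w = 19.5: L = 16.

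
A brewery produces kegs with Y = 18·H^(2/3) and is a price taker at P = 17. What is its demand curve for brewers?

MP_H = (2/3)·18·H^(-1/3) = 12·H^(-1/3).
Setting P·MP_H = w: 204·H^(-1/3) = w.
Solving for H: H^(-1/3) = w/204, so H = (204/w)^(3).

H(w) = 8489664/w³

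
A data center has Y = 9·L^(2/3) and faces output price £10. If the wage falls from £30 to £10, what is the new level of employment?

From P·MP_L = w with MP_L = 6·L^(-1/3), the labor demand is L(w) = (60/w)^(3).
At w = 30: L = 8. At w = 10: L = 216.

L* = 216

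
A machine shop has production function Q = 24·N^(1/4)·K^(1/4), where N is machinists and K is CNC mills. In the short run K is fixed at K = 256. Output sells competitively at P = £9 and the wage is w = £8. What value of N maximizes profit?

With K = 256, MP_N = (1/4)·24·N^(-3/4)·256^(1/4) = 24·N^(-3/4).
Profit maximization for a price taker requires P·MP_N = w: 9·24·N^(-3/4) = 8.
So N^(-3/4) = 1/27, which gives N = 81.

N* = 81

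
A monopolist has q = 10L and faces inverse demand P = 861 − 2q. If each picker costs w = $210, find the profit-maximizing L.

Marginal revenue from the inverse demand is MR = 861 − 4q.
The marginal product is MP_L = 10.
A monopolist hires until marginal revenue product equals the wage: MR·MP_L = w.
(861 − 40L)·10 = 210, so L = 21.

L* = 21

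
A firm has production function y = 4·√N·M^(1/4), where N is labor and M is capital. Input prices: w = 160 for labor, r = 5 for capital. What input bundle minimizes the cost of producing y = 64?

N* = 16, M* = 256

Cost minimization requires the marginal rate of technical substitution to equal the input-price ratio: MP_N/MP_M = w/r.
Here MP_N/MP_M = (1/2)·(M/N)/(1/4) = 2·(M/N). Setting this equal to 160/5 = 32 gives M = 16N.
Substituting into y = 64: 4·N^(1/2)·(16N)^(1/4) = 64.
Solving, N = 16 and M = 256.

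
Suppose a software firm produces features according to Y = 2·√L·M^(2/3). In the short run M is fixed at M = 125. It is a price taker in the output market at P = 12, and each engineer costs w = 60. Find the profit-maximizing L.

L* = 25

With M = 125, MP_L = (1/2)·2·L^(-1/2)·125^(2/3) = 25·L^(-1/2).
Profit maximization for a price taker requires P·MP_L = w: 12·25·L^(-1/2) = 60.
So L^(-1/2) = 0.2, which gives L = 25.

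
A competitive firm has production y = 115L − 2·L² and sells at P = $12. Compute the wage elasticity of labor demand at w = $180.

ε = -0.15

From P·MP_L = w with MP_L = 115 − 4L, labor demand is L(w) = (115 − w/12)/4.
dL/dw = −1/(48) = -1/48.
At w = 180, L = 25, so ε = (dL/dw)·(w/L) = (-1/48)·(180/25) = -0.15.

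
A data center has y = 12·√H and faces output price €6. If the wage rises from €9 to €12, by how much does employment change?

From P·MP_H = w with MP_H = 6·H^(-1/2), the labor demand is H(w) = (36/w)^(2).
At w = 9: H = 16. At w = 12: H = 9.
ΔH = 9 − 16 = -7.

ΔH = -7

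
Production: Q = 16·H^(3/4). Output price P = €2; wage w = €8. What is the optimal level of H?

H* = 81

MP_H = (3/4)·16·H^(-1/4) = 12·H^(-1/4).
Profit maximization for a price taker requires P·MP_H = w: 2·12·H^(-1/4) = 8.
So H^(-1/4) = 1/3, which gives H = 81.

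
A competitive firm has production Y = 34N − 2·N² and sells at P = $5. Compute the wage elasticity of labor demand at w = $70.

ε = -0.7

From P·MP_N = w with MP_N = 34 − 4N, labor demand is N(w) = (34 − w/5)/4.
dN/dw = −1/(20) = -0.05.
At w = 70, N = 5, so ε = (dN/dw)·(w/N) = (-0.05)·(70/5) = -0.7.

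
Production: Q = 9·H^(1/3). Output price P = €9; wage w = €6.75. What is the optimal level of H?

MP_H = (1/3)·9·H^(-2/3) = 3·H^(-2/3).
Profit maximization for a price taker requires P·MP_H = w: 9·3·H^(-2/3) = 6.75.
So H^(-2/3) = 0.25, which gives H = 8.

H* = 8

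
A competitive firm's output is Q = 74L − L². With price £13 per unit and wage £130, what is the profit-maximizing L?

The marginal product of L is MP_L = 74 − 2L.
A price-taking firm hires until the value of the marginal product equals the wage: P·MP_L = w, so 13·(74 − 2L) = 130.
Then 74 − 2L = 10, giving L = 32.

L* = 32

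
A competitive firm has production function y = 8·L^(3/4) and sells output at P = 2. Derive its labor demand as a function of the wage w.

L(w) = 20736/w^(4)

MP_L = (3/4)·8·L^(-1/4) = 6·L^(-1/4).
Setting P·MP_L = w: 12·L^(-1/4) = w.
Solving for L: L^(-1/4) = w/12, so L = (12/w)^(4).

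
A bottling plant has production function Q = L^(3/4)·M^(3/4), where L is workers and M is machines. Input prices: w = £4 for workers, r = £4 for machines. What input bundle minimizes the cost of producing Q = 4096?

Cost minimization requires the marginal rate of technical substitution to equal the input-price ratio: MP_L/MP_M = w/r.
Here MP_L/MP_M = (3/4)·(M/L)/(3/4) = (M/L). Setting this equal to 4/4 = 1 gives M = L.
Substituting into Q = 4096: L^(3/4)·(L)^(3/4) = 4096.
Solving, L = 256 and M = 256.

L* = 256, M* = 256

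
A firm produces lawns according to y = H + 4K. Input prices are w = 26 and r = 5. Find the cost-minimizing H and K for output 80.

The inputs are perfect substitutes, so the firm uses whichever has the lower cost per unit of output.
Cost per unit of output via H is 26; via K it is 1.25. K is cheaper.
Producing y = 80 with K alone: H = 0, K = 20.

H* = 0, K* = 20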